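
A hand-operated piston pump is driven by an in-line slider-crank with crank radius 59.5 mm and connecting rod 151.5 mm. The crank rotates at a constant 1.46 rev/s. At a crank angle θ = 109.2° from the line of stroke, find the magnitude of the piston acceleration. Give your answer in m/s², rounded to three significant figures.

3.27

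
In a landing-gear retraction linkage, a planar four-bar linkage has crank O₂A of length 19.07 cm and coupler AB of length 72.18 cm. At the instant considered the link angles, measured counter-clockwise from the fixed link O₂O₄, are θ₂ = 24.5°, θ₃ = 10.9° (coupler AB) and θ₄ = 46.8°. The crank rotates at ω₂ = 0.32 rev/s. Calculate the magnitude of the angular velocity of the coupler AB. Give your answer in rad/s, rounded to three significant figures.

0.344

ω₂ = 2.011 rad/s (from 0.32 rev/s).
Differentiating the loop-closure r₂e^{iθ₂}+r₃e^{iθ₃}=r₁+r₄e^{iθ₄} gives r₂ω₂e^{iθ₂}+r₃ω₃e^{iθ₃}=r₄ω₄e^{iθ₄}.
Eliminating the other unknown: ω₃ = r₂ω₂ sin(θ₄−θ₂) / [r₃ sin(θ₃−θ₄)].
Numerator sine = +0.37946; denominator sine = -0.58637.
Result = 0.1907·2.011·(+0.37946) / (0.7218·(-0.58637)) = -0.34376 rad/s; magnitude 0.34376 rad/s.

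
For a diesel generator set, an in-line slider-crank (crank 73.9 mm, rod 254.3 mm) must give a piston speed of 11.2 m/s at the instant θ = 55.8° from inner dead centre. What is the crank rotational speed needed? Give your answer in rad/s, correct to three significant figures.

For an in-line slider-crank, |v_piston| = rω|sinθ|·[1 + r cosθ/√(L² − r² sin²θ)].
With r = 0.0739 m, L = 0.2543 m, θ = 55.8°: the bracketed kinematic factor |dx/dθ| = 0.071406 m.
ω = v/|dx/dθ| = 11.2/0.071406 = 156.85 rad/s.

157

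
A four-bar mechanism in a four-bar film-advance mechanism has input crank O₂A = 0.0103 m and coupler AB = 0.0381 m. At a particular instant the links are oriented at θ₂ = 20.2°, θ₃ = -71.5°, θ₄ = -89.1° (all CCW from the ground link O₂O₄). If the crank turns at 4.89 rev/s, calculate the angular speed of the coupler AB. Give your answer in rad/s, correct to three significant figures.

ω₂ = 30.72 rad/s (from 4.89 rev/s).
Differentiating the loop-closure r₂e^{iθ₂}+r₃e^{iθ₃}=r₁+r₄e^{iθ₄} gives r₂ω₂e^{iθ₂}+r₃ω₃e^{iθ₃}=r₄ω₄e^{iθ₄}.
Eliminating the other unknown: ω₃ = r₂ω₂ sin(θ₄−θ₂) / [r₃ sin(θ₃−θ₄)].
Numerator sine = -0.94380; denominator sine = +0.30237.
Result = 0.0103·30.72·(-0.94380) / (0.0381·(+0.30237)) = -25.926 rad/s; magnitude 25.926 rad/s.

25.9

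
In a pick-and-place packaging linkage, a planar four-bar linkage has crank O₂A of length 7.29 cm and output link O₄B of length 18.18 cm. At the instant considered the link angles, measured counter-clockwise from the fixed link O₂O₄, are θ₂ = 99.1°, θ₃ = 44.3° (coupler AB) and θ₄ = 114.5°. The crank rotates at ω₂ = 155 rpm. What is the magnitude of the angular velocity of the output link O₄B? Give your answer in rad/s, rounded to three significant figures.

5.65

ω₂ = 16.23 rad/s (from 155 rpm).
Differentiating the loop-closure r₂e^{iθ₂}+r₃e^{iθ₃}=r₁+r₄e^{iθ₄} gives r₂ω₂e^{iθ₂}+r₃ω₃e^{iθ₃}=r₄ω₄e^{iθ₄}.
Eliminating the other unknown: ω₄ = r₂ω₂ sin(θ₂−θ₃) / [r₄ sin(θ₄−θ₃)].
Numerator sine = +0.81714; denominator sine = +0.94088.
Result = 0.0729·16.23·(+0.81714) / (0.1818·(+0.94088)) = +5.6527 rad/s; magnitude 5.6527 rad/s.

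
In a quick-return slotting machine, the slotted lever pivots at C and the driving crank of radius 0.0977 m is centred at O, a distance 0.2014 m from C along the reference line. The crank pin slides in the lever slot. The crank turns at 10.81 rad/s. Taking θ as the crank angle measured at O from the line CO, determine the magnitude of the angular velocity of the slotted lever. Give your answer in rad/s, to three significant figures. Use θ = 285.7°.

2.65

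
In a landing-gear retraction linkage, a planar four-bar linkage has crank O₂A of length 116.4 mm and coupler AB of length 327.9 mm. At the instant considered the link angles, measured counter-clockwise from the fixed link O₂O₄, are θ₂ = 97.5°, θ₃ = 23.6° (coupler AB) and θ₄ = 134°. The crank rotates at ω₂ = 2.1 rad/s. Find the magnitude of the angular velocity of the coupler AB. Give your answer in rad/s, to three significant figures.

0.473

ω₂ = 2.1 rad/s
Differentiating the loop-closure r₂e^{iθ₂}+r₃e^{iθ₃}=r₁+r₄e^{iθ₄} gives r₂ω₂e^{iθ₂}+r₃ω₃e^{iθ₃}=r₄ω₄e^{iθ₄}.
Eliminating the other unknown: ω₃ = r₂ω₂ sin(θ₄−θ₂) / [r₃ sin(θ₃−θ₄)].
Numerator sine = +0.59482; denominator sine = -0.93728.
Result = 0.1164·2.1·(+0.59482) / (0.3279·(-0.93728)) = -0.47309 rad/s; magnitude 0.47309 rad/s.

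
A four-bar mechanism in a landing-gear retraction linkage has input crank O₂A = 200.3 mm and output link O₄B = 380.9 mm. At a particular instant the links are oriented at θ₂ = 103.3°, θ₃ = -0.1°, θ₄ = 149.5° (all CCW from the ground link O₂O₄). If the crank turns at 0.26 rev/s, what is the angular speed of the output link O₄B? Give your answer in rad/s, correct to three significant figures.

1.65

ω₂ = 1.634 rad/s (from 0.26 rev/s).
Differentiating the loop-closure r₂e^{iθ₂}+r₃e^{iθ₃}=r₁+r₄e^{iθ₄} gives r₂ω₂e^{iθ₂}+r₃ω₃e^{iθ₃}=r₄ω₄e^{iθ₄}.
Eliminating the other unknown: ω₄ = r₂ω₂ sin(θ₂−θ₃) / [r₄ sin(θ₄−θ₃)].
Numerator sine = +0.97278; denominator sine = +0.50603.
Result = 0.2003·1.634·(+0.97278) / (0.3809·(+0.50603)) = +1.6514 rad/s; magnitude 1.6514 rad/s.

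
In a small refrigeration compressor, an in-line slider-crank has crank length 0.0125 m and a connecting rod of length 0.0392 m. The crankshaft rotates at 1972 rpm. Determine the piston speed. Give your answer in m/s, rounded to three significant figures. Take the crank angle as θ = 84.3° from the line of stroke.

2.65

ω = 2π·1972/60 = 206.5 rad/s
For an in-line slider-crank, x = r cosθ + √(L² − r² sin²θ), so v = −rω sinθ·[1 + r cosθ/√(L² − r² sin²θ)].
With r = 0.0125 m, L = 0.0392 m, θ = 84.3°: √(L² − r² sin²θ) = 0.037174 m.
v = −0.0125·206.5·0.99506·[1 + 0.0125·0.09932/0.037174] = -2.6544 m/s.
|v| = 2.6544 m/s.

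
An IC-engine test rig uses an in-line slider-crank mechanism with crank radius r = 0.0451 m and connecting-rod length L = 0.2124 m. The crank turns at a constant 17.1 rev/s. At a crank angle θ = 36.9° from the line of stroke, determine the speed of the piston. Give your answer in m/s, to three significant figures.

3.41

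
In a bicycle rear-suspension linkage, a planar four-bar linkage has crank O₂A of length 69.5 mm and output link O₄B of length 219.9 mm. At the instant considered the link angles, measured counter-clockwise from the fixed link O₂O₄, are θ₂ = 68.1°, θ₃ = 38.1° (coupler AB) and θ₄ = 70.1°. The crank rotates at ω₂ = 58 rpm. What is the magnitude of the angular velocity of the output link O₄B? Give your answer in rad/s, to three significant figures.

1.81

ω₂ = 6.074 rad/s (from 58 rpm).
Differentiating the loop-closure r₂e^{iθ₂}+r₃e^{iθ₃}=r₁+r₄e^{iθ₄} gives r₂ω₂e^{iθ₂}+r₃ω₃e^{iθ₃}=r₄ω₄e^{iθ₄}.
Eliminating the other unknown: ω₄ = r₂ω₂ sin(θ₂−θ₃) / [r₄ sin(θ₄−θ₃)].
Numerator sine = +0.50000; denominator sine = +0.52992.
Result = 0.0695·6.074·(+0.50000) / (0.2199·(+0.52992)) = +1.8112 rad/s; magnitude 1.8112 rad/s.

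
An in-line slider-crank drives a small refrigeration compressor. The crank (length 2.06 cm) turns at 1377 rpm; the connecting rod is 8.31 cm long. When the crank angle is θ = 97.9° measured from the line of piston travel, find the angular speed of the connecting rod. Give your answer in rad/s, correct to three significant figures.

ω = 144.2 rad/s (converted from 1377 rpm).
The rod makes angle φ with the slider axis where L sinφ = r sinθ; differentiating, L cosφ·φ̇ = r ω cosθ.
L cosφ = √(L² − r² sin²θ) = 0.080556 m.
|ω_rod| = r ω |cosθ| / √(L² − r² sin²θ) = 0.0206·144.2·0.13744/0.080556 = 5.0683 rad/s.

5.07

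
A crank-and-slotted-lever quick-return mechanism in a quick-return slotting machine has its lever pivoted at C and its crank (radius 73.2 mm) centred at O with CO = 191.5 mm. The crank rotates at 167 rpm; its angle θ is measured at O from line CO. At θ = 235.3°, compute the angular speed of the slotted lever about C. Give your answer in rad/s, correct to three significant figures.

1.76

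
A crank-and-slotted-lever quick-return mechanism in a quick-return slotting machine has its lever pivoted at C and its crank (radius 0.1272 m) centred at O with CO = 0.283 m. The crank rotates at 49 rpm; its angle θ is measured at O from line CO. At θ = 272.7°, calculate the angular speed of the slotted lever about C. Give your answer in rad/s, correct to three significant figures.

0.920

ω = 5.131 rad/s (from 49 rpm).
Crank pin A relative to C: A = (d + r cosθ, r sinθ); lever angle φ = atan2(r sinθ, d + r cosθ).
Differentiating tanφ: φ̇ = rω(d cosθ + r)/(d² + r² + 2dr cosθ).
d² + r² + 2dr cosθ = |CA|² = 0.0996603 m²;  d cosθ + r = +0.14053 m.
|ω_lever| = |0.1272·5.131·+0.14053| / 0.0996603 = 0.92037 rad/s.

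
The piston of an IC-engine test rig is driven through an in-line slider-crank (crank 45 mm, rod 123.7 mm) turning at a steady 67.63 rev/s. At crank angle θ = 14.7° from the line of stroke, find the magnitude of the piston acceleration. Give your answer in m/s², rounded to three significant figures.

ω = 2π·67.6 = 424.9 rad/s
x(θ) = r cosθ + √(L² − r² sin²θ); with ω constant, a = ω²·d²x/dθ².
d²x/dθ² = −r cosθ − r²(cos2θ)/√u − r⁴ sin²2θ/(4u^{3/2}),  u = L² − r² sin²θ = 0.0151713 m².
Substituting r = 0.045 m, L = 0.1237 m, θ = 14.7°: d²x/dθ² = -0.057982 m.
a = ω²·d²x/dθ² = (424.9)²·(-0.057982) = -10470 m/s²;  |a| = 10470 m/s².

10500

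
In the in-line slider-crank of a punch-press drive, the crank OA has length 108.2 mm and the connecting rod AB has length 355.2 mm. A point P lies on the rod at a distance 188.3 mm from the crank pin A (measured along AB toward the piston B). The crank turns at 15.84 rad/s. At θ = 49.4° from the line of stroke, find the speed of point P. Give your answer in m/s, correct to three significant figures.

ω = 15.84 rad/s.  Crank-pin speed |V_A| = rω = 1.7139 m/s, perpendicular to OA.
Rod angle: sinφ = −(r/L) sinθ ⇒ φ = -13.373°; ω_rod = −rω cosθ/√(L²−r²sin²θ) = -3.2276 rad/s.
V_P = V_A + ω_rod × AP, with AP = 0.1883 m along the rod.
Components: V_Px = −rω sinθ − a·ω_rod·sinφ = -1.4419 m/s;  V_Py = rω cosθ + a·ω_rod·cosφ = +0.52408 m/s.
|V_P| = √(V_Px² + V_Py²) = 1.5342 m/s.

1.53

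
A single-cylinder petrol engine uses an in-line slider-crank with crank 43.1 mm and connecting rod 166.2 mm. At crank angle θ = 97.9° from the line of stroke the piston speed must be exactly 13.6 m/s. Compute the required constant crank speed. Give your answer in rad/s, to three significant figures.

For an in-line slider-crank, |v_piston| = rω|sinθ|·[1 + r cosθ/√(L² − r² sin²θ)].
With r = 0.0431 m, L = 0.1662 m, θ = 97.9°: the bracketed kinematic factor |dx/dθ| = 0.041116 m.
ω = v/|dx/dθ| = 13.6/0.041116 = 330.77 rad/s.

331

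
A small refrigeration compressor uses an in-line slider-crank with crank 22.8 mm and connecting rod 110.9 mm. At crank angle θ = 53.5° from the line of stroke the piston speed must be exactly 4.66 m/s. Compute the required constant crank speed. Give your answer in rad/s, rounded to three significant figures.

226

For an in-line slider-crank, |v_piston| = rω|sinθ|·[1 + r cosθ/√(L² − r² sin²θ)].
With r = 0.0228 m, L = 0.1109 m, θ = 53.5°: the bracketed kinematic factor |dx/dθ| = 0.020601 m.
ω = v/|dx/dθ| = 4.66/0.020601 = 226.21 rad/s.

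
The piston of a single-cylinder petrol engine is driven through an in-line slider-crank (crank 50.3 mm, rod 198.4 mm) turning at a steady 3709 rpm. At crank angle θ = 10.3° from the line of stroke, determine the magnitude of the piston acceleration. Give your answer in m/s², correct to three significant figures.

ω = 2π·3709/60 = 388.4 rad/s
x(θ) = r cosθ + √(L² − r² sin²θ); with ω constant, a = ω²·d²x/dθ².
d²x/dθ² = −r cosθ − r²(cos2θ)/√u − r⁴ sin²2θ/(4u^{3/2}),  u = L² − r² sin²θ = 0.0392817 m².
Substituting r = 0.0503 m, L = 0.1984 m, θ = 10.3°: d²x/dθ² = -0.061464 m.
a = ω²·d²x/dθ² = (388.4)²·(-0.061464) = -9272.4 m/s²;  |a| = 9272.4 m/s².

9270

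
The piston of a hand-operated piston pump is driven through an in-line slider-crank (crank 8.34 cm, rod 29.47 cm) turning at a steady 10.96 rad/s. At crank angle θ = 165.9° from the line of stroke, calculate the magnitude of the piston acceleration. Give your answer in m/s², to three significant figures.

ω = 10.96 rad/s
x(θ) = r cosθ + √(L² − r² sin²θ); with ω constant, a = ω²·d²x/dθ².
d²x/dθ² = −r cosθ − r²(cos2θ)/√u − r⁴ sin²2θ/(4u^{3/2}),  u = L² − r² sin²θ = 0.0864353 m².
Substituting r = 0.0834 m, L = 0.2947 m, θ = 165.9°: d²x/dθ² = +0.059931 m.
a = ω²·d²x/dθ² = (10.96)²·(+0.059931) = +7.199 m/s²;  |a| = 7.199 m/s².

7.20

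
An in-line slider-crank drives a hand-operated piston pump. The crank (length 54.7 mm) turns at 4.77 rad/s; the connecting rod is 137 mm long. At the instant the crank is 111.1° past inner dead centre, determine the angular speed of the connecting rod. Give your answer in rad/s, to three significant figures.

ω = 4.77 rad/s
The rod makes angle φ with the slider axis where L sinφ = r sinθ; differentiating, L cosφ·φ̇ = r ω cosθ.
L cosφ = √(L² − r² sin²θ) = 0.12714 m.
|ω_rod| = r ω |cosθ| / √(L² − r² sin²θ) = 0.0547·4.77·0.36000/0.12714 = 0.73879 rad/s.

0.739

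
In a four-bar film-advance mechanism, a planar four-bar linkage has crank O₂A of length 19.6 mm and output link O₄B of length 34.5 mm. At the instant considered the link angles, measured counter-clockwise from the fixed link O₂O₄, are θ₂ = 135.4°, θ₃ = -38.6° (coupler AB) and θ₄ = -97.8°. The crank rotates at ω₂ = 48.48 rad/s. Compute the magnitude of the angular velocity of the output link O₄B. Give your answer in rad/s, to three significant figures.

ω₂ = 48.48 rad/s
Differentiating the loop-closure r₂e^{iθ₂}+r₃e^{iθ₃}=r₁+r₄e^{iθ₄} gives r₂ω₂e^{iθ₂}+r₃ω₃e^{iθ₃}=r₄ω₄e^{iθ₄}.
Eliminating the other unknown: ω₄ = r₂ω₂ sin(θ₂−θ₃) / [r₄ sin(θ₄−θ₃)].
Numerator sine = +0.10453; denominator sine = -0.85896.
Result = 0.0196·48.48·(+0.10453) / (0.0345·(-0.85896)) = -3.3517 rad/s; magnitude 3.3517 rad/s.

3.35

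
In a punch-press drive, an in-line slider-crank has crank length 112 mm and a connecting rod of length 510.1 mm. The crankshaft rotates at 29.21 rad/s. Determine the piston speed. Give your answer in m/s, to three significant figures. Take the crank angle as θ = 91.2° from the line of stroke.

3.26

ω = 29.21 rad/s
For an in-line slider-crank, x = r cosθ + √(L² − r² sin²θ), so v = −rω sinθ·[1 + r cosθ/√(L² − r² sin²θ)].
With r = 0.112 m, L = 0.5101 m, θ = 91.2°: √(L² − r² sin²θ) = 0.49766 m.
v = −0.112·29.21·0.99978·[1 + 0.112·-0.02094/0.49766] = -3.2554 m/s.
|v| = 3.2554 m/s.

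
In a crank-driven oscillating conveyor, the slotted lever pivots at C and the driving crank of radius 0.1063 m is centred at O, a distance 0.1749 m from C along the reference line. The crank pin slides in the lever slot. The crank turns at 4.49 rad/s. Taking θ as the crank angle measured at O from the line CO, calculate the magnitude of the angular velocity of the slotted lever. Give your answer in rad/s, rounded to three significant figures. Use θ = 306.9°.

ω = 4.49 rad/s
Crank pin A relative to C: A = (d + r cosθ, r sinθ); lever angle φ = atan2(r sinθ, d + r cosθ).
Differentiating tanφ: φ̇ = rω(d cosθ + r)/(d² + r² + 2dr cosθ).
d² + r² + 2dr cosθ = |CA|² = 0.0642156 m²;  d cosθ + r = +0.21131 m.
|ω_lever| = |0.1063·4.49·+0.21131| / 0.0642156 = 1.5706 rad/s.

1.57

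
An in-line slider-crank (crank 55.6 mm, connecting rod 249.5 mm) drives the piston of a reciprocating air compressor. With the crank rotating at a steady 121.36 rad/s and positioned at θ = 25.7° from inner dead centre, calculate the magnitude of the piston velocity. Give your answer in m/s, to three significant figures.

3.52

ω = 121.4 rad/s
For an in-line slider-crank, x = r cosθ + √(L² − r² sin²θ), so v = −rω sinθ·[1 + r cosθ/√(L² − r² sin²θ)].
With r = 0.0556 m, L = 0.2495 m, θ = 25.7°: √(L² − r² sin²θ) = 0.24833 m.
v = −0.0556·121.4·0.43366·[1 + 0.0556·0.90108/0.24833] = -3.5165 m/s.
|v| = 3.5165 m/s.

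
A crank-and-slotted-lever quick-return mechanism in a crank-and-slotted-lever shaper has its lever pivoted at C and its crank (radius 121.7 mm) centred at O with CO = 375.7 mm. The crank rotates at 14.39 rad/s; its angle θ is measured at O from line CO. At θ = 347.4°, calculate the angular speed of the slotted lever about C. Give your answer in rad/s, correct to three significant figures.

3.49

ω = 14.39 rad/s
Crank pin A relative to C: A = (d + r cosθ, r sinθ); lever angle φ = atan2(r sinθ, d + r cosθ).
Differentiating tanφ: φ̇ = rω(d cosθ + r)/(d² + r² + 2dr cosθ).
d² + r² + 2dr cosθ = |CA|² = 0.245204 m²;  d cosθ + r = +0.48835 m.
|ω_lever| = |0.1217·14.39·+0.48835| / 0.245204 = 3.4878 rad/s.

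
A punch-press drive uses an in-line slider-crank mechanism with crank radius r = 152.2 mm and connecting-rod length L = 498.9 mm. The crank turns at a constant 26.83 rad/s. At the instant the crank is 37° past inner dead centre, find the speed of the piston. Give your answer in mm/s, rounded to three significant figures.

3070

ω = 26.83 rad/s
For an in-line slider-crank, x = r cosθ + √(L² − r² sin²θ), so v = −rω sinθ·[1 + r cosθ/√(L² − r² sin²θ)].
With r = 0.1522 m, L = 0.4989 m, θ = 37°: √(L² − r² sin²θ) = 0.49042 m.
v = −0.1522·26.83·0.60182·[1 + 0.1522·0.79864/0.49042] = -3.0666 m/s.
|v| = 3.0666 m/s = 3066.6 mm/s.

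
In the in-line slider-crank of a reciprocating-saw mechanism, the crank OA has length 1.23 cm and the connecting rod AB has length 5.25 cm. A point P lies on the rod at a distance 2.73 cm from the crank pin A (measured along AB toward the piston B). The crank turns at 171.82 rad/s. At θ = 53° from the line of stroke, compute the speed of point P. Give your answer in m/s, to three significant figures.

ω = 171.8 rad/s.  Crank-pin speed |V_A| = rω = 2.1134 m/s, perpendicular to OA.
Rod angle: sinφ = −(r/L) sinθ ⇒ φ = -10.784°; ω_rod = −rω cosθ/√(L²−r²sin²θ) = -24.662 rad/s.
V_P = V_A + ω_rod × AP, with AP = 0.0273 m along the rod.
Components: V_Px = −rω sinθ − a·ω_rod·sinφ = -1.8138 m/s;  V_Py = rω cosθ + a·ω_rod·cosφ = +0.6105 m/s.
|V_P| = √(V_Px² + V_Py²) = 1.9138 m/s.

1.91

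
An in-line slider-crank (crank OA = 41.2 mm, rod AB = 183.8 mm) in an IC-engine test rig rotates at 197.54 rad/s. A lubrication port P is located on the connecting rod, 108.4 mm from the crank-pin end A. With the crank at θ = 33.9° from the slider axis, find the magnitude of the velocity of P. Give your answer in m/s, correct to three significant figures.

5.75

ω = 197.5 rad/s.  Crank-pin speed |V_A| = rω = 8.1386 m/s, perpendicular to OA.
Rod angle: sinφ = −(r/L) sinθ ⇒ φ = -7.182°; ω_rod = −rω cosθ/√(L²−r²sin²θ) = -37.044 rad/s.
V_P = V_A + ω_rod × AP, with AP = 0.1084 m along the rod.
Components: V_Px = −rω sinθ − a·ω_rod·sinφ = -5.0413 m/s;  V_Py = rω cosθ + a·ω_rod·cosφ = +2.7712 m/s.
|V_P| = √(V_Px² + V_Py²) = 5.7528 m/s.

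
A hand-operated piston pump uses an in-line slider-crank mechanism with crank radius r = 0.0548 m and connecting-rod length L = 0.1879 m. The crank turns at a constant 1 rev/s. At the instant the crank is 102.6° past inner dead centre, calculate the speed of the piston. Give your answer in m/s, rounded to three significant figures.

0.314

ω = 2π·1 = 6.283 rad/s
For an in-line slider-crank, x = r cosθ + √(L² − r² sin²θ), so v = −rω sinθ·[1 + r cosθ/√(L² − r² sin²θ)].
With r = 0.0548 m, L = 0.1879 m, θ = 102.6°: √(L² − r² sin²θ) = 0.18013 m.
v = −0.0548·6.283·0.97592·[1 + 0.0548·-0.21814/0.18013] = -0.31373 m/s.
|v| = 0.31373 m/s.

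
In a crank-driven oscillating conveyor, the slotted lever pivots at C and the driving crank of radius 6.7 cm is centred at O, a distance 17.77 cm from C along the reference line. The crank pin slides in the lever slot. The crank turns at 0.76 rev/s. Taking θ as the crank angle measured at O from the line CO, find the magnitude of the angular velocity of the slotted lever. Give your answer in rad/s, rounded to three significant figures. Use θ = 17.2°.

ω = 4.775 rad/s (from 0.76 rev/s).
Crank pin A relative to C: A = (d + r cosθ, r sinθ); lever angle φ = atan2(r sinθ, d + r cosθ).
Differentiating tanφ: φ̇ = rω(d cosθ + r)/(d² + r² + 2dr cosθ).
d² + r² + 2dr cosθ = |CA|² = 0.0588132 m²;  d cosθ + r = +0.23675 m.
|ω_lever| = |0.067·4.775·+0.23675| / 0.0588132 = 1.2879 rad/s.

1.29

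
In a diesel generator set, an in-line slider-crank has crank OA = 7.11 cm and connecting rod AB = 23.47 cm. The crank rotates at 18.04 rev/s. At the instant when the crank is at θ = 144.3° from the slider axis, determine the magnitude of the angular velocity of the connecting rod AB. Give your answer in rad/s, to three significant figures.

28.3

ω = 113.3 rad/s (converted from 18.04 rev/s).
The rod makes angle φ with the slider axis where L sinφ = r sinθ; differentiating, L cosφ·φ̇ = r ω cosθ.
L cosφ = √(L² − r² sin²θ) = 0.231 m.
|ω_rod| = r ω |cosθ| / √(L² − r² sin²θ) = 0.0711·113.3·0.81208/0.231 = 28.331 rad/s.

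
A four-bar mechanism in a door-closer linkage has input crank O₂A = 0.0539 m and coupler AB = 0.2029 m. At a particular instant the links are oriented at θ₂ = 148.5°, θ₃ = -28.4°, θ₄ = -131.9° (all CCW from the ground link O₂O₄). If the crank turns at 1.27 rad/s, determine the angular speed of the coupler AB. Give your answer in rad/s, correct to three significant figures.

0.341

ω₂ = 1.27 rad/s
Differentiating the loop-closure r₂e^{iθ₂}+r₃e^{iθ₃}=r₁+r₄e^{iθ₄} gives r₂ω₂e^{iθ₂}+r₃ω₃e^{iθ₃}=r₄ω₄e^{iθ₄}.
Eliminating the other unknown: ω₃ = r₂ω₂ sin(θ₄−θ₂) / [r₃ sin(θ₃−θ₄)].
Numerator sine = +0.98357; denominator sine = +0.97237.
Result = 0.0539·1.27·(+0.98357) / (0.2029·(+0.97237)) = +0.34126 rad/s; magnitude 0.34126 rad/s.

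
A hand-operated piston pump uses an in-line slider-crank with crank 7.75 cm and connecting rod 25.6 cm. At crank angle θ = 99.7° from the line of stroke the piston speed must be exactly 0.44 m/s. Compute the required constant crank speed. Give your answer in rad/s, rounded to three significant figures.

6.08

For an in-line slider-crank, |v_piston| = rω|sinθ|·[1 + r cosθ/√(L² − r² sin²θ)].
With r = 0.0775 m, L = 0.256 m, θ = 99.7°: the bracketed kinematic factor |dx/dθ| = 0.072309 m.
ω = v/|dx/dθ| = 0.44/0.072309 = 6.085 rad/s.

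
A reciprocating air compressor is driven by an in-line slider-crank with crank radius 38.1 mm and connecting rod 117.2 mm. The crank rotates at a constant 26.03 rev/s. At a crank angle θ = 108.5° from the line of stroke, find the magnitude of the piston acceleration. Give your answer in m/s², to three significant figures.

598

ω = 2π·26 = 163.6 rad/s
x(θ) = r cosθ + √(L² − r² sin²θ); with ω constant, a = ω²·d²x/dθ².
d²x/dθ² = −r cosθ − r²(cos2θ)/√u − r⁴ sin²2θ/(4u^{3/2}),  u = L² − r² sin²θ = 0.0124304 m².
Substituting r = 0.0381 m, L = 0.1172 m, θ = 108.5°: d²x/dθ² = +0.02235 m.
a = ω²·d²x/dθ² = (163.6)²·(+0.02235) = +597.84 m/s²;  |a| = 597.84 m/s².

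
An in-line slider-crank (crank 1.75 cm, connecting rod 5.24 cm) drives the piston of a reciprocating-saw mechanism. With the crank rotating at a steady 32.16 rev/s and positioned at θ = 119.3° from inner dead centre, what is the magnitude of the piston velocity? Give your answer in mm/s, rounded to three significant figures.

ω = 2π·32.2 = 202.1 rad/s
For an in-line slider-crank, x = r cosθ + √(L² − r² sin²θ), so v = −rω sinθ·[1 + r cosθ/√(L² − r² sin²θ)].
With r = 0.0175 m, L = 0.0524 m, θ = 119.3°: √(L² − r² sin²θ) = 0.050128 m.
v = −0.0175·202.1·0.87207·[1 + 0.0175·-0.48938/0.050128] = -2.5569 m/s.
|v| = 2.5569 m/s = 2556.9 mm/s.

2560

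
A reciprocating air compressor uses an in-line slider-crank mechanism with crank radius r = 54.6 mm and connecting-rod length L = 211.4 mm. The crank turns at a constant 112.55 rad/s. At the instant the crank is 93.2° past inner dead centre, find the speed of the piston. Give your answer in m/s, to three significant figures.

ω = 112.5 rad/s
For an in-line slider-crank, x = r cosθ + √(L² − r² sin²θ), so v = −rω sinθ·[1 + r cosθ/√(L² − r² sin²θ)].
With r = 0.0546 m, L = 0.2114 m, θ = 93.2°: √(L² − r² sin²θ) = 0.20425 m.
v = −0.0546·112.5·0.99844·[1 + 0.0546·-0.05582/0.20425] = -6.0441 m/s.
|v| = 6.0441 m/s.

6.04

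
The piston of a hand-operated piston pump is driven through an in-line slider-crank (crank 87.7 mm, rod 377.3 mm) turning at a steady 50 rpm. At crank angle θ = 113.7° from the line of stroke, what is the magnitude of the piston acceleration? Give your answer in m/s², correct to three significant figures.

ω = 2π·50/60 = 5.236 rad/s
x(θ) = r cosθ + √(L² − r² sin²θ); with ω constant, a = ω²·d²x/dθ².
d²x/dθ² = −r cosθ − r²(cos2θ)/√u − r⁴ sin²2θ/(4u^{3/2}),  u = L² − r² sin²θ = 0.135907 m².
Substituting r = 0.0877 m, L = 0.3773 m, θ = 113.7°: d²x/dθ² = +0.049213 m.
a = ω²·d²x/dθ² = (5.236)²·(+0.049213) = +1.3492 m/s²;  |a| = 1.3492 m/s².

1.35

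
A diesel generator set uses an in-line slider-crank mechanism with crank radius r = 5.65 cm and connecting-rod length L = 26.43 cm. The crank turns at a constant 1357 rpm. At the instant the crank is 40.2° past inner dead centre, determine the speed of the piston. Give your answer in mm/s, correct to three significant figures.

ω = 2π·1357/60 = 142.1 rad/s
For an in-line slider-crank, x = r cosθ + √(L² − r² sin²θ), so v = −rω sinθ·[1 + r cosθ/√(L² − r² sin²θ)].
With r = 0.0565 m, L = 0.2643 m, θ = 40.2°: √(L² − r² sin²θ) = 0.26177 m.
v = −0.0565·142.1·0.64546·[1 + 0.0565·0.76380/0.26177] = -6.0367 m/s.
|v| = 6.0367 m/s = 6036.7 mm/s.

6040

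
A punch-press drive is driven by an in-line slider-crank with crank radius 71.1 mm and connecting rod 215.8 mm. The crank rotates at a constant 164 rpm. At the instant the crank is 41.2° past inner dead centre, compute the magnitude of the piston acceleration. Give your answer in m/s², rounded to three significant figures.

ω = 2π·164/60 = 17.17 rad/s
x(θ) = r cosθ + √(L² − r² sin²θ); with ω constant, a = ω²·d²x/dθ².
d²x/dθ² = −r cosθ − r²(cos2θ)/√u − r⁴ sin²2θ/(4u^{3/2}),  u = L² − r² sin²θ = 0.0443763 m².
Substituting r = 0.0711 m, L = 0.2158 m, θ = 41.2°: d²x/dθ² = -0.057342 m.
a = ω²·d²x/dθ² = (17.17)²·(-0.057342) = -16.913 m/s²;  |a| = 16.913 m/s².

16.9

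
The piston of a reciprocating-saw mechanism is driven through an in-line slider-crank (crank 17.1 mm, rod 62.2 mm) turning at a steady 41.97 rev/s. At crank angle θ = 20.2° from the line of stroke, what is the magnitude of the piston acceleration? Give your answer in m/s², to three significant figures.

ω = 2π·42 = 263.7 rad/s
x(θ) = r cosθ + √(L² − r² sin²θ); with ω constant, a = ω²·d²x/dθ².
d²x/dθ² = −r cosθ − r²(cos2θ)/√u − r⁴ sin²2θ/(4u^{3/2}),  u = L² − r² sin²θ = 0.00383398 m².
Substituting r = 0.0171 m, L = 0.0622 m, θ = 20.2°: d²x/dθ² = -0.019682 m.
a = ω²·d²x/dθ² = (263.7)²·(-0.019682) = -1368.7 m/s²;  |a| = 1368.7 m/s².

1370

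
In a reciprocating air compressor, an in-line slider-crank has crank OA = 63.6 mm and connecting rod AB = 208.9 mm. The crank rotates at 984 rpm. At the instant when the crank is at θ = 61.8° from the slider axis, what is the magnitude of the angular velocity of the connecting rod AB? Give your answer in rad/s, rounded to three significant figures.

ω = 103 rad/s (converted from 984 rpm).
The rod makes angle φ with the slider axis where L sinφ = r sinθ; differentiating, L cosφ·φ̇ = r ω cosθ.
L cosφ = √(L² − r² sin²θ) = 0.20124 m.
|ω_rod| = r ω |cosθ| / √(L² − r² sin²θ) = 0.0636·103·0.47255/0.20124 = 15.389 rad/s.

15.4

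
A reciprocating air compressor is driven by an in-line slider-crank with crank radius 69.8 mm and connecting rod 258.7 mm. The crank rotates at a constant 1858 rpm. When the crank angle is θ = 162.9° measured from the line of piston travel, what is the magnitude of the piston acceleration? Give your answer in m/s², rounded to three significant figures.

1930

ω = 2π·1858/60 = 194.6 rad/s
x(θ) = r cosθ + √(L² − r² sin²θ); with ω constant, a = ω²·d²x/dθ².
d²x/dθ² = −r cosθ − r²(cos2θ)/√u − r⁴ sin²2θ/(4u^{3/2}),  u = L² − r² sin²θ = 0.0665045 m².
Substituting r = 0.0698 m, L = 0.2587 m, θ = 162.9°: d²x/dθ² = +0.05098 m.
a = ω²·d²x/dθ² = (194.6)²·(+0.05098) = +1929.9 m/s²;  |a| = 1929.9 m/s².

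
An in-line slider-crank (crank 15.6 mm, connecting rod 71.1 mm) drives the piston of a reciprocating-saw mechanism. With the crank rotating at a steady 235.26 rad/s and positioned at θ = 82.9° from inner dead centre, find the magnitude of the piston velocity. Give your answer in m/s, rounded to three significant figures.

ω = 235.3 rad/s
For an in-line slider-crank, x = r cosθ + √(L² − r² sin²θ), so v = −rω sinθ·[1 + r cosθ/√(L² − r² sin²θ)].
With r = 0.0156 m, L = 0.0711 m, θ = 82.9°: √(L² − r² sin²θ) = 0.069394 m.
v = −0.0156·235.3·0.99233·[1 + 0.0156·0.12360/0.069394] = -3.7431 m/s.
|v| = 3.7431 m/s.

3.74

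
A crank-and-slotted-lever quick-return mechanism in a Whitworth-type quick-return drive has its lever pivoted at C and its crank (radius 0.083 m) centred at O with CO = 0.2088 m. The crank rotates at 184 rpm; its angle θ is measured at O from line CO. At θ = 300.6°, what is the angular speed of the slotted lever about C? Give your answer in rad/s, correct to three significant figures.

ω = 19.27 rad/s (from 184 rpm).
Crank pin A relative to C: A = (d + r cosθ, r sinθ); lever angle φ = atan2(r sinθ, d + r cosθ).
Differentiating tanφ: φ̇ = rω(d cosθ + r)/(d² + r² + 2dr cosθ).
d² + r² + 2dr cosθ = |CA|² = 0.0681302 m²;  d cosθ + r = +0.18929 m.
|ω_lever| = |0.083·19.27·+0.18929| / 0.0681302 = 4.4433 rad/s.

4.44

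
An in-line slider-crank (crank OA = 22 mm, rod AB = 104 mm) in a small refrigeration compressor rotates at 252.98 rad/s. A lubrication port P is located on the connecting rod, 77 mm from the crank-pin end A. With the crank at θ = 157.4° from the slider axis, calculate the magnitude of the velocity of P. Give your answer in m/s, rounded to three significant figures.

2.26

ω = 253 rad/s.  Crank-pin speed |V_A| = rω = 5.5656 m/s, perpendicular to OA.
Rod angle: sinφ = −(r/L) sinθ ⇒ φ = -4.663°; ω_rod = −rω cosθ/√(L²−r²sin²θ) = +49.57 rad/s.
V_P = V_A + ω_rod × AP, with AP = 0.077 m along the rod.
Components: V_Px = −rω sinθ − a·ω_rod·sinφ = -1.8285 m/s;  V_Py = rω cosθ + a·ω_rod·cosφ = -1.334 m/s.
|V_P| = √(V_Px² + V_Py²) = 2.2634 m/s.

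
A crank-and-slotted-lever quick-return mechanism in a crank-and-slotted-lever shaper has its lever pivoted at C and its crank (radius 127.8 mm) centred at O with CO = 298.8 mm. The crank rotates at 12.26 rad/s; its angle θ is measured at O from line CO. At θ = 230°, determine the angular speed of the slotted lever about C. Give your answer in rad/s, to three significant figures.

ω = 12.26 rad/s
Crank pin A relative to C: A = (d + r cosθ, r sinθ); lever angle φ = atan2(r sinθ, d + r cosθ).
Differentiating tanφ: φ̇ = rω(d cosθ + r)/(d² + r² + 2dr cosθ).
d² + r² + 2dr cosθ = |CA|² = 0.0565225 m²;  d cosθ + r = -0.064265 m.
|ω_lever| = |0.1278·12.26·-0.064265| / 0.0565225 = 1.7815 rad/s.

1.78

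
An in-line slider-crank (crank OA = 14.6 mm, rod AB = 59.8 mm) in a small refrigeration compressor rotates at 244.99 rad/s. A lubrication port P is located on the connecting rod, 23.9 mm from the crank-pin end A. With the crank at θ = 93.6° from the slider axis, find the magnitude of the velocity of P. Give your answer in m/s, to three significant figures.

3.55

ω = 245 rad/s.  Crank-pin speed |V_A| = rω = 3.5769 m/s, perpendicular to OA.
Rod angle: sinφ = −(r/L) sinθ ⇒ φ = -14.103°; ω_rod = −rω cosθ/√(L²−r²sin²θ) = +3.8724 rad/s.
V_P = V_A + ω_rod × AP, with AP = 0.0239 m along the rod.
Components: V_Px = −rω sinθ − a·ω_rod·sinφ = -3.5472 m/s;  V_Py = rω cosθ + a·ω_rod·cosφ = -0.13483 m/s.
|V_P| = √(V_Px² + V_Py²) = 3.5498 m/s.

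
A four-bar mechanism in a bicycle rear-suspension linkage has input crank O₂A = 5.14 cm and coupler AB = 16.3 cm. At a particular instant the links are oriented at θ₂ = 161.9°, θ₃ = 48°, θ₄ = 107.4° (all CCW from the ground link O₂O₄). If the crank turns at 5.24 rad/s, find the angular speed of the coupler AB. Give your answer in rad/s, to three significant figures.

1.56

ω₂ = 5.24 rad/s
Differentiating the loop-closure r₂e^{iθ₂}+r₃e^{iθ₃}=r₁+r₄e^{iθ₄} gives r₂ω₂e^{iθ₂}+r₃ω₃e^{iθ₃}=r₄ω₄e^{iθ₄}.
Eliminating the other unknown: ω₃ = r₂ω₂ sin(θ₄−θ₂) / [r₃ sin(θ₃−θ₄)].
Numerator sine = -0.81412; denominator sine = -0.86074.
Result = 0.0514·5.24·(-0.81412) / (0.163·(-0.86074)) = +1.5629 rad/s; magnitude 1.5629 rad/s.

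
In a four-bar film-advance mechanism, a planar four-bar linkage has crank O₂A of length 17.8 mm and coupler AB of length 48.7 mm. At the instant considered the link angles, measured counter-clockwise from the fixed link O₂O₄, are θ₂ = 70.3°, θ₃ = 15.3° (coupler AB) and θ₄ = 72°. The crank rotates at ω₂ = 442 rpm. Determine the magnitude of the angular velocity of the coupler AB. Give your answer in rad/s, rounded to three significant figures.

0.600

ω₂ = 46.29 rad/s (from 442 rpm).
Differentiating the loop-closure r₂e^{iθ₂}+r₃e^{iθ₃}=r₁+r₄e^{iθ₄} gives r₂ω₂e^{iθ₂}+r₃ω₃e^{iθ₃}=r₄ω₄e^{iθ₄}.
Eliminating the other unknown: ω₃ = r₂ω₂ sin(θ₄−θ₂) / [r₃ sin(θ₃−θ₄)].
Numerator sine = +0.02967; denominator sine = -0.83581.
Result = 0.0178·46.29·(+0.02967) / (0.0487·(-0.83581)) = -0.60048 rad/s; magnitude 0.60048 rad/s.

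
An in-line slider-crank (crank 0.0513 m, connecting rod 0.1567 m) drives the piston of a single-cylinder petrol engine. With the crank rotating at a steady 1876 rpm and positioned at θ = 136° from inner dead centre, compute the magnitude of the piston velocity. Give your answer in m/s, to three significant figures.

5.31

ω = 2π·1876/60 = 196.5 rad/s
For an in-line slider-crank, x = r cosθ + √(L² − r² sin²θ), so v = −rω sinθ·[1 + r cosθ/√(L² − r² sin²θ)].
With r = 0.0513 m, L = 0.1567 m, θ = 136°: √(L² − r² sin²θ) = 0.15259 m.
v = −0.0513·196.5·0.69466·[1 + 0.0513·-0.71934/0.15259] = -5.3078 m/s.
|v| = 5.3078 m/s.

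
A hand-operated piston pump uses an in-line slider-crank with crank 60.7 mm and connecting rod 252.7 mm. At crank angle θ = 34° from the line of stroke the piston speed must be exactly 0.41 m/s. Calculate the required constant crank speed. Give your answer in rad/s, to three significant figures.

For an in-line slider-crank, |v_piston| = rω|sinθ|·[1 + r cosθ/√(L² − r² sin²θ)].
With r = 0.0607 m, L = 0.2527 m, θ = 34°: the bracketed kinematic factor |dx/dθ| = 0.040764 m.
ω = v/|dx/dθ| = 0.41/0.040764 = 10.058 rad/s.

10.1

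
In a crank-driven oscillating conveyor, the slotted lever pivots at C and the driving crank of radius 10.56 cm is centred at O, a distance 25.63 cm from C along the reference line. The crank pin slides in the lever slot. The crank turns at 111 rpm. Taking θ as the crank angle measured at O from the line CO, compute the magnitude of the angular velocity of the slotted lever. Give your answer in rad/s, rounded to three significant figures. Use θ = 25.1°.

3.29

ω = 11.62 rad/s (from 111 rpm).
Crank pin A relative to C: A = (d + r cosθ, r sinθ); lever angle φ = atan2(r sinθ, d + r cosθ).
Differentiating tanφ: φ̇ = rω(d cosθ + r)/(d² + r² + 2dr cosθ).
d² + r² + 2dr cosθ = |CA|² = 0.12586 m²;  d cosθ + r = +0.3377 m.
|ω_lever| = |0.1056·11.62·+0.3377| / 0.12586 = 3.2935 rad/s.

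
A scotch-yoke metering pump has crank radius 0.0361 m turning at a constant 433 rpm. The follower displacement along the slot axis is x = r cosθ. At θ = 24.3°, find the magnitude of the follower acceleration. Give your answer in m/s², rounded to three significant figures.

67.6

ω = 45.34 rad/s (from 433 rpm).
x = r cosθ ⇒ ẍ = −rω² cosθ (ω constant).
|a| = rω²|cosθ| = 0.0361·(45.34)²·|cos 24.3°| = 67.647 m/s².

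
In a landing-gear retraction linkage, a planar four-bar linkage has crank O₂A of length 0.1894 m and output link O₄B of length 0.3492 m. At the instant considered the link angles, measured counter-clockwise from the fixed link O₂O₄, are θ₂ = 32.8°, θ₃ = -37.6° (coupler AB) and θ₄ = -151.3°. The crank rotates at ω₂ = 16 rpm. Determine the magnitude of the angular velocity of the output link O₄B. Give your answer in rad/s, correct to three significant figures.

ω₂ = 1.676 rad/s (from 16 rpm).
Differentiating the loop-closure r₂e^{iθ₂}+r₃e^{iθ₃}=r₁+r₄e^{iθ₄} gives r₂ω₂e^{iθ₂}+r₃ω₃e^{iθ₃}=r₄ω₄e^{iθ₄}.
Eliminating the other unknown: ω₄ = r₂ω₂ sin(θ₂−θ₃) / [r₄ sin(θ₄−θ₃)].
Numerator sine = +0.94206; denominator sine = -0.91566.
Result = 0.1894·1.676·(+0.94206) / (0.3492·(-0.91566)) = -0.93497 rad/s; magnitude 0.93497 rad/s.

0.935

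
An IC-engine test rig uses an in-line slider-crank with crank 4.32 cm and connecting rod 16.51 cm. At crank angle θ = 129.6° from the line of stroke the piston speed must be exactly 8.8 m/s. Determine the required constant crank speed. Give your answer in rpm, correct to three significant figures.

For an in-line slider-crank, |v_piston| = rω|sinθ|·[1 + r cosθ/√(L² − r² sin²θ)].
With r = 0.0432 m, L = 0.1651 m, θ = 129.6°: the bracketed kinematic factor |dx/dθ| = 0.027618 m.
ω = v/|dx/dθ| = 8.8/0.027618 = 318.63 rad/s.
N = 60ω/(2π) = 3042.7 rpm.

3040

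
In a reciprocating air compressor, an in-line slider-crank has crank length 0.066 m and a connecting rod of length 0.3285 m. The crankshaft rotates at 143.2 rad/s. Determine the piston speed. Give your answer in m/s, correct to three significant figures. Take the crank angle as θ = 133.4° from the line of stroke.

ω = 143.2 rad/s
For an in-line slider-crank, x = r cosθ + √(L² − r² sin²θ), so v = −rω sinθ·[1 + r cosθ/√(L² − r² sin²θ)].
With r = 0.066 m, L = 0.3285 m, θ = 133.4°: √(L² − r² sin²θ) = 0.32498 m.
v = −0.066·143.2·0.72657·[1 + 0.066·-0.68709/0.32498] = -5.9088 m/s.
|v| = 5.9088 m/s.

5.91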